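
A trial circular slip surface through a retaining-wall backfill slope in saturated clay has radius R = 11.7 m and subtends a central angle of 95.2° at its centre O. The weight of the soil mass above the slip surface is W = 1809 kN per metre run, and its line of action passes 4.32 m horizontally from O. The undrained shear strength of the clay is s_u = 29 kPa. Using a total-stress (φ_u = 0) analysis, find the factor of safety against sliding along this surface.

FS = 0.84

Taking moments about the centre O, the resisting moment is provided by the undrained shear strength acting along the arc:
Arc length L_a = R·θ = 11.7·(95.2°·π/180) = 11.7·1.6616 = 19.44 m
M_R = s_u·L_a·R = 29·19.44·11.7 = 6596.1 kN·m/m
M_D = W·d = 1809·4.32 = 7814.9 kN·m/m
FS = M_R / M_D = 6596.1 / 7814.9 = 0.844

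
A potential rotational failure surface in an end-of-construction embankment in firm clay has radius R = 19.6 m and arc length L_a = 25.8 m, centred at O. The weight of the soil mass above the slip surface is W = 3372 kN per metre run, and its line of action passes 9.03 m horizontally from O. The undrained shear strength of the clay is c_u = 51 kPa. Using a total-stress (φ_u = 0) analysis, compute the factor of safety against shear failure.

Taking moments about the centre O, the resisting moment is provided by the undrained shear strength acting along the arc:
M_R = c_u·L_a·R = 51·25.80·19.6 = 25789.7 kN·m/m
M_D = W·d = 3372·9.03 = 30449.2 kN·m/m
FS = M_R / M_D = 25789.7 / 30449.2 = 0.847

FS = 0.85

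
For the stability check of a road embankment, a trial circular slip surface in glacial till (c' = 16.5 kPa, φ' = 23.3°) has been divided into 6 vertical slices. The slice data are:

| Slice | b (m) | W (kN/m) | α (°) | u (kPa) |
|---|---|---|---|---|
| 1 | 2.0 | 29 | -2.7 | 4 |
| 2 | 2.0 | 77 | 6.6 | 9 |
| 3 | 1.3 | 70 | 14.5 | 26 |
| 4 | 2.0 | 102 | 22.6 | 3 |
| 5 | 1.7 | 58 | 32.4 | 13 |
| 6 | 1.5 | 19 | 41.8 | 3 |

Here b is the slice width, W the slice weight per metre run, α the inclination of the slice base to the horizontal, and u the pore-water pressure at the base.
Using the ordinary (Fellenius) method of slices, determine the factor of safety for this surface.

FS = 2.69

Ordinary method of slices: FS = Σ[c'·Δl_i + (W_i cosα_i − u_i·Δl_i)·tanφ'] / Σ W_i sinα_i, with Δl_i = b_i / cosα_i.
Slice 1: Δl = 2.0/cos(-2.7°) = 2.002 m; N'_1 = 29·cos(-2.7°) − 4·2.002 = 21.0; c'Δl = 33.04; W sinα = -1.4
Slice 2: Δl = 2.0/cos6.6° = 2.013 m; N'_2 = 77·cos6.6° − 9·2.013 = 58.4; c'Δl = 33.22; W sinα = 8.9
Slice 3: Δl = 1.3/cos14.5° = 1.343 m; N'_3 = 70·cos14.5° − 26·1.343 = 32.9; c'Δl = 22.16; W sinα = 17.5
Slice 4: Δl = 2.0/cos22.6° = 2.166 m; N'_4 = 102·cos22.6° − 3·2.166 = 87.7; c'Δl = 35.74; W sinα = 39.2
Slice 5: Δl = 1.7/cos32.4° = 2.013 m; N'_5 = 58·cos32.4° − 13·2.013 = 22.8; c'Δl = 33.22; W sinα = 31.1
Slice 6: Δl = 1.5/cos41.8° = 2.012 m; N'_6 = 19·cos41.8° − 3·2.012 = 8.1; c'Δl = 33.20; W sinα = 12.7
Σc'Δl = 190.6 kN/m; ΣN' = 230.8 kN/m; ΣW sinα = 108.0 kN/m
Resisting = 190.6 + 230.8·tan23.3° = 190.6 + 99.4 = 290.0 kN/m
FS = 290.0 / 108.0 = 2.686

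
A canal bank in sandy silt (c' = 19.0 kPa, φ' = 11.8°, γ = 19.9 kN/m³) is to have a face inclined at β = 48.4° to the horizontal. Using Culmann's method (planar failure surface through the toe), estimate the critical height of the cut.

H_c = 14.18 m

Culmann's analysis gives the critical failure plane at α_cr = (β + φ')/2 = (48.4 + 11.8)/2 = 30.1°, and the critical height
H_c = (4c'/γ) · sinβ cosφ' / [1 − cos(β − φ')]
    = (4·19.0/19.9) · sin48.4°·cos11.8° / [1 − cos(36.6°)]
    = 3.819 · 0.7478·0.9789 / [1 − 0.8028]
    = 3.819 · 0.7320 / 0.1972
    = 14.18 m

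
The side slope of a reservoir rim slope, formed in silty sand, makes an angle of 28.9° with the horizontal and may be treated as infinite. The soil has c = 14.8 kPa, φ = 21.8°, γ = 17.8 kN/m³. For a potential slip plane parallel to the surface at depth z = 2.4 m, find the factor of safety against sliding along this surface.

For an infinite slope with a slip plane parallel to the surface (no pore pressure): FS = [c + γz cos²β tanφ] / [γz sinβ cosβ].
γz = 17.8·2.4 = 42.72 kN/m²
Numerator = 14.8 + 42.72·cos²28.9°·tan21.8° = 14.8 + 42.72·0.7664·0.4000 = 27.896 kPa
Denominator = 42.72·sin28.9°·cos28.9° = 42.72·0.4833·0.8755 = 18.075 kPa
FS = 27.896 / 18.075 = 1.543

FS = 1.54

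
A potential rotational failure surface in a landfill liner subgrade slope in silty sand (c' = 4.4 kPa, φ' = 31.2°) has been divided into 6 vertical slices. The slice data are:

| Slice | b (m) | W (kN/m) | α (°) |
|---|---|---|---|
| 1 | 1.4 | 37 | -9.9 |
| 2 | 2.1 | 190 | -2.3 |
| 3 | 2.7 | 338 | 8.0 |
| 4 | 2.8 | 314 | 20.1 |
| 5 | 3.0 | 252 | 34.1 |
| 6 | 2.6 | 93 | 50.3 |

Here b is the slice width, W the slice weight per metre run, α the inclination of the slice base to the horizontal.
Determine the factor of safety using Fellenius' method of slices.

FS = 2.13

Ordinary method of slices: FS = Σ[c'·Δl_i + (W_i cosα_i)·tanφ'] / Σ W_i sinα_i, with Δl_i = b_i / cosα_i.
Slice 1: Δl = 1.4/cos(-9.9°) = 1.421 m; N'_1 = 37·cos(-9.9°) = 36.4; c'Δl = 6.25; W sinα = -6.4
Slice 2: Δl = 2.1/cos(-2.3°) = 2.102 m; N'_2 = 190·cos(-2.3°) = 189.8; c'Δl = 9.25; W sinα = -7.6
Slice 3: Δl = 2.7/cos8.0° = 2.727 m; N'_3 = 338·cos8.0° = 334.7; c'Δl = 12.00; W sinα = 47.0
Slice 4: Δl = 2.8/cos20.1° = 2.982 m; N'_4 = 314·cos20.1° = 294.9; c'Δl = 13.12; W sinα = 107.9
Slice 5: Δl = 3.0/cos34.1° = 3.623 m; N'_5 = 252·cos34.1° = 208.7; c'Δl = 15.94; W sinα = 141.3
Slice 6: Δl = 2.6/cos50.3° = 4.070 m; N'_6 = 93·cos50.3° = 59.4; c'Δl = 17.91; W sinα = 71.6
Σc'Δl = 74.5 kN/m; ΣN' = 1124.0 kN/m; ΣW sinα = 353.8 kN/m
Resisting = 74.5 + 1124.0·tan31.2° = 74.5 + 680.7 = 755.2 kN/m
FS = 755.2 / 353.8 = 2.134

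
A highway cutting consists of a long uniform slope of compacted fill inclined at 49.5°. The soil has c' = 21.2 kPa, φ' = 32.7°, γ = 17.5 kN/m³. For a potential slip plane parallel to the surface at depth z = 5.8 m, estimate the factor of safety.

FS = 0.97

For an infinite slope with a slip plane parallel to the surface (no pore pressure): FS = [c' + γz cos²β tanφ'] / [γz sinβ cosβ].
γz = 17.5·5.8 = 101.50 kN/m²
Numerator = 21.2 + 101.50·cos²49.5°·tan32.7° = 21.2 + 101.50·0.4218·0.6420 = 48.684 kPa
Denominator = 101.50·sin49.5°·cos49.5° = 101.50·0.7604·0.6494 = 50.125 kPa
FS = 48.684 / 50.125 = 0.971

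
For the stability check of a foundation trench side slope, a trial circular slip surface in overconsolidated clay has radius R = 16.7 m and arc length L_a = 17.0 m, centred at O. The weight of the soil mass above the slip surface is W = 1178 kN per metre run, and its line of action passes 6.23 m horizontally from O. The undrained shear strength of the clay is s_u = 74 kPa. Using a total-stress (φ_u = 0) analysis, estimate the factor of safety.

FS = 2.86

Taking moments about the centre O, the resisting moment is provided by the undrained shear strength acting along the arc:
M_R = s_u·L_a·R = 74·17.00·16.7 = 21008.6 kN·m/m
M_D = W·d = 1178·6.23 = 7338.9 kN·m/m
FS = M_R / M_D = 21008.6 / 7338.9 = 2.863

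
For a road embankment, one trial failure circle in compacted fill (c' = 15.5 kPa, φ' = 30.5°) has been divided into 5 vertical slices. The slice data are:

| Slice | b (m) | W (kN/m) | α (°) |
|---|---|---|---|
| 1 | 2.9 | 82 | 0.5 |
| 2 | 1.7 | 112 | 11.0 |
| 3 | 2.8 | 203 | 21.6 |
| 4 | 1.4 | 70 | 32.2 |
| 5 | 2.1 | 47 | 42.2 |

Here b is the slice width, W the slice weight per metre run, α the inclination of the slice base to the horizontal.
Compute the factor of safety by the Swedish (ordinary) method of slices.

FS = 2.82

Ordinary method of slices: FS = Σ[c'·Δl_i + (W_i cosα_i)·tanφ'] / Σ W_i sinα_i, with Δl_i = b_i / cosα_i.
Slice 1: Δl = 2.9/cos0.5° = 2.900 m; N'_1 = 82·cos0.5° = 82.0; c'Δl = 44.95; W sinα = 0.7
Slice 2: Δl = 1.7/cos11.0° = 1.732 m; N'_2 = 112·cos11.0° = 109.9; c'Δl = 26.84; W sinα = 21.4
Slice 3: Δl = 2.8/cos21.6° = 3.011 m; N'_3 = 203·cos21.6° = 188.7; c'Δl = 46.68; W sinα = 74.7
Slice 4: Δl = 1.4/cos32.2° = 1.654 m; N'_4 = 70·cos32.2° = 59.2; c'Δl = 25.64; W sinα = 37.3
Slice 5: Δl = 2.1/cos42.2° = 2.835 m; N'_5 = 47·cos42.2° = 34.8; c'Δl = 43.94; W sinα = 31.6
Σc'Δl = 188.1 kN/m; ΣN' = 474.7 kN/m; ΣW sinα = 165.7 kN/m
Resisting = 188.1 + 474.7·tan30.5° = 188.1 + 279.6 = 467.7 kN/m
FS = 467.7 / 165.7 = 2.823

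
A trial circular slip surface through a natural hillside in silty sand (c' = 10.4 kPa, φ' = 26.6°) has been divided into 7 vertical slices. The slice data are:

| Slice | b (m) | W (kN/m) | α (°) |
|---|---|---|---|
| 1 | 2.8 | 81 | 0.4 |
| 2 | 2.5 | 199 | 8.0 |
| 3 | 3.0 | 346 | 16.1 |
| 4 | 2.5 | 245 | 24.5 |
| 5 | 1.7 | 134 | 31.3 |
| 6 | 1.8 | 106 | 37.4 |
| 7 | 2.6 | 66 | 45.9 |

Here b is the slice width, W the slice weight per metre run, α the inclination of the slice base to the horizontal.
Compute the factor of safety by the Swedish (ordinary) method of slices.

FS = 1.82

Ordinary method of slices: FS = Σ[c'·Δl_i + (W_i cosα_i)·tanφ'] / Σ W_i sinα_i, with Δl_i = b_i / cosα_i.
Slice 1: Δl = 2.8/cos0.4° = 2.800 m; N'_1 = 81·cos0.4° = 81.0; c'Δl = 29.12; W sinα = 0.6
Slice 2: Δl = 2.5/cos8.0° = 2.525 m; N'_2 = 199·cos8.0° = 197.1; c'Δl = 26.26; W sinα = 27.7
Slice 3: Δl = 3.0/cos16.1° = 3.122 m; N'_3 = 346·cos16.1° = 332.4; c'Δl = 32.47; W sinα = 96.0
Slice 4: Δl = 2.5/cos24.5° = 2.747 m; N'_4 = 245·cos24.5° = 222.9; c'Δl = 28.57; W sinα = 101.6
Slice 5: Δl = 1.7/cos31.3° = 1.990 m; N'_5 = 134·cos31.3° = 114.5; c'Δl = 20.69; W sinα = 69.6
Slice 6: Δl = 1.8/cos37.4° = 2.266 m; N'_6 = 106·cos37.4° = 84.2; c'Δl = 23.56; W sinα = 64.4
Slice 7: Δl = 2.6/cos45.9° = 3.736 m; N'_7 = 66·cos45.9° = 45.9; c'Δl = 38.86; W sinα = 47.4
Σc'Δl = 199.5 kN/m; ΣN' = 1078.1 kN/m; ΣW sinα = 407.2 kN/m
Resisting = 199.5 + 1078.1·tan26.6° = 199.5 + 539.9 = 739.4 kN/m
FS = 739.4 / 407.2 = 1.816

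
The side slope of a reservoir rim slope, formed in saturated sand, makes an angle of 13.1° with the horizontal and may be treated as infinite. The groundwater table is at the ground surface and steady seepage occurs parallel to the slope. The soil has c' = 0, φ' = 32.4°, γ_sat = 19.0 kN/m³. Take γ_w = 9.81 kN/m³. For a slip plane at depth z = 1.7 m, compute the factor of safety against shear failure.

With seepage parallel to the slope and the water table at the surface, the effective normal stress on the slip plane uses the buoyant unit weight γ' = γ_sat − γ_w while the driving shear stress uses γ_sat:
FS = [c' + γ' z cos²β tanφ'] / [γ_sat z sinβ cosβ]
(For c' = 0 this reduces to FS = (γ'/γ_sat)·tanφ'/tanβ.)
γ' = 19.0 − 9.81 = 9.19 kN/m³
Numerator = 0.0 + 9.19·1.7·cos²13.1°·tan32.4° = 0.0 + 9.19·1.7·0.9486·0.6346 = 9.405 kPa
Denominator = 19.0·1.7·sin13.1°·cos13.1° = 19.0·1.7·0.2267·0.9740 = 7.130 kPa
FS = 9.405 / 7.130 = 1.319

FS = 1.32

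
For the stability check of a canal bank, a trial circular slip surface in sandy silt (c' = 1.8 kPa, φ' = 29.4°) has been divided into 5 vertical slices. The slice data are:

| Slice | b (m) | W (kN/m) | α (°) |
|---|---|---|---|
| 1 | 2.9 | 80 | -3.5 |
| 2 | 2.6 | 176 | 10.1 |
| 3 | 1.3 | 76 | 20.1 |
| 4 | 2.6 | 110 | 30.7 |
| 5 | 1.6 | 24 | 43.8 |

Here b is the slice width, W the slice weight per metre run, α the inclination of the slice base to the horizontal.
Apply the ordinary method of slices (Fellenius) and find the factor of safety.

FS = 2.14

Ordinary method of slices: FS = Σ[c'·Δl_i + (W_i cosα_i)·tanφ'] / Σ W_i sinα_i, with Δl_i = b_i / cosα_i.
Slice 1: Δl = 2.9/cos(-3.5°) = 2.905 m; N'_1 = 80·cos(-3.5°) = 79.9; c'Δl = 5.23; W sinα = -4.9
Slice 2: Δl = 2.6/cos10.1° = 2.641 m; N'_2 = 176·cos10.1° = 173.3; c'Δl = 4.75; W sinα = 30.9
Slice 3: Δl = 1.3/cos20.1° = 1.384 m; N'_3 = 76·cos20.1° = 71.4; c'Δl = 2.49; W sinα = 26.1
Slice 4: Δl = 2.6/cos30.7° = 3.024 m; N'_4 = 110·cos30.7° = 94.6; c'Δl = 5.44; W sinα = 56.2
Slice 5: Δl = 1.6/cos43.8° = 2.217 m; N'_5 = 24·cos43.8° = 17.3; c'Δl = 3.99; W sinα = 16.6
Σc'Δl = 21.9 kN/m; ΣN' = 436.4 kN/m; ΣW sinα = 124.9 kN/m
Resisting = 21.9 + 436.4·tan29.4° = 21.9 + 245.9 = 267.8 kN/m
FS = 267.8 / 124.9 = 2.145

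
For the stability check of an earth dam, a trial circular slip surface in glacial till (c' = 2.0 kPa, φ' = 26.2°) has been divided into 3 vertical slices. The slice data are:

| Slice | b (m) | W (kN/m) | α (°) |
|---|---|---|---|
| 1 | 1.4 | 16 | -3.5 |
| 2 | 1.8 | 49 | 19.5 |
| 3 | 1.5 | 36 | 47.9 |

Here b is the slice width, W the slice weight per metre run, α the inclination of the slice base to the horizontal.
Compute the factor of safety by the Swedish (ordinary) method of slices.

Ordinary method of slices: FS = Σ[c'·Δl_i + (W_i cosα_i)·tanφ'] / Σ W_i sinα_i, with Δl_i = b_i / cosα_i.
Slice 1: Δl = 1.4/cos(-3.5°) = 1.403 m; N'_1 = 16·cos(-3.5°) = 16.0; c'Δl = 2.81; W sinα = -1.0
Slice 2: Δl = 1.8/cos19.5° = 1.910 m; N'_2 = 49·cos19.5° = 46.2; c'Δl = 3.82; W sinα = 16.4
Slice 3: Δl = 1.5/cos47.9° = 2.237 m; N'_3 = 36·cos47.9° = 24.1; c'Δl = 4.47; W sinα = 26.7
Σc'Δl = 11.1 kN/m; ΣN' = 86.3 kN/m; ΣW sinα = 42.1 kN/m
Resisting = 11.1 + 86.3·tan26.2° = 11.1 + 42.5 = 53.6 kN/m
FS = 53.6 / 42.1 = 1.273

FS = 1.27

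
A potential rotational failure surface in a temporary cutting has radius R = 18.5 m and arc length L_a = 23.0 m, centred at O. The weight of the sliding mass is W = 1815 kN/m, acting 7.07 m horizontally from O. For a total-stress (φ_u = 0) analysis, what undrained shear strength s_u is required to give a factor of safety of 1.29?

s_u = 38.9 kPa

FS = s_u·L_a·R / (W·d), so s_u = FS·W·d / (L_a·R).
s_u = 1.29·1815·7.07 / (23.00·18.5) = 16553.3 / 425.50 = 38.90 kPa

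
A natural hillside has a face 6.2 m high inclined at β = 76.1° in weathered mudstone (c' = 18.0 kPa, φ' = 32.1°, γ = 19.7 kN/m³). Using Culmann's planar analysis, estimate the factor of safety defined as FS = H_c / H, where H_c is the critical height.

FS = 1.73

H_c = (4c'/γ) · sinβ cosφ' / [1 − cos(β − φ')]
    = (4·18.0/19.7) · sin76.1°·cos32.1° / [1 − cos44.0°]
    = 3.655 · 0.8223 / 0.2807 = 10.71 m
FS = H_c / H = 10.71 / 6.2 = 1.727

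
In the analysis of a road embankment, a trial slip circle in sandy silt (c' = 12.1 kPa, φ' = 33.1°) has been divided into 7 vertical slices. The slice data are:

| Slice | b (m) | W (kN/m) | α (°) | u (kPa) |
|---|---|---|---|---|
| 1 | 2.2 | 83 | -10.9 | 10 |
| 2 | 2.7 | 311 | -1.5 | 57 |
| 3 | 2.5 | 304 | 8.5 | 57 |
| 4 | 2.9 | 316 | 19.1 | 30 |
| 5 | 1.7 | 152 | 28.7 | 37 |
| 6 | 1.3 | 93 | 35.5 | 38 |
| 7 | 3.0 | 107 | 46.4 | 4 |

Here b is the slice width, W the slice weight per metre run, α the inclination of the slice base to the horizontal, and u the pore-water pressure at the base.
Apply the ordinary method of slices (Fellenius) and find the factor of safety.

FS = 2.09

Ordinary method of slices: FS = Σ[c'·Δl_i + (W_i cosα_i − u_i·Δl_i)·tanφ'] / Σ W_i sinα_i, with Δl_i = b_i / cosα_i.
Slice 1: Δl = 2.2/cos(-10.9°) = 2.240 m; N'_1 = 83·cos(-10.9°) − 10·2.240 = 59.1; c'Δl = 27.11; W sinα = -15.7
Slice 2: Δl = 2.7/cos(-1.5°) = 2.701 m; N'_2 = 311·cos(-1.5°) − 57·2.701 = 156.9; c'Δl = 32.68; W sinα = -8.1
Slice 3: Δl = 2.5/cos8.5° = 2.528 m; N'_3 = 304·cos8.5° − 57·2.528 = 156.6; c'Δl = 30.59; W sinα = 44.9
Slice 4: Δl = 2.9/cos19.1° = 3.069 m; N'_4 = 316·cos19.1° − 30·3.069 = 206.5; c'Δl = 37.13; W sinα = 103.4
Slice 5: Δl = 1.7/cos28.7° = 1.938 m; N'_5 = 152·cos28.7° − 37·1.938 = 61.6; c'Δl = 23.45; W sinα = 73.0
Slice 6: Δl = 1.3/cos35.5° = 1.597 m; N'_6 = 93·cos35.5° − 38·1.597 = 15.0; c'Δl = 19.32; W sinα = 54.0
Slice 7: Δl = 3.0/cos46.4° = 4.350 m; N'_7 = 107·cos46.4° − 4·4.350 = 56.4; c'Δl = 52.64; W sinα = 77.5
Σc'Δl = 222.9 kN/m; ΣN' = 712.2 kN/m; ΣW sinα = 329.0 kN/m
Resisting = 222.9 + 712.2·tan33.1° = 222.9 + 464.3 = 687.2 kN/m
FS = 687.2 / 329.0 = 2.089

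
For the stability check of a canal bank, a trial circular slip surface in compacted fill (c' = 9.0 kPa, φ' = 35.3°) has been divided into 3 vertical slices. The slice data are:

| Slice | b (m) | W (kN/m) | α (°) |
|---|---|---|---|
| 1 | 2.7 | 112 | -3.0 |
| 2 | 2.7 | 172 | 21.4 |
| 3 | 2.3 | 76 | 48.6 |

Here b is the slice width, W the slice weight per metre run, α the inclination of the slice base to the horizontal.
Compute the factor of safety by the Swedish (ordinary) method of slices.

FS = 2.72

Ordinary method of slices: FS = Σ[c'·Δl_i + (W_i cosα_i)·tanφ'] / Σ W_i sinα_i, with Δl_i = b_i / cosα_i.
Slice 1: Δl = 2.7/cos(-3.0°) = 2.704 m; N'_1 = 112·cos(-3.0°) = 111.8; c'Δl = 24.33; W sinα = -5.9
Slice 2: Δl = 2.7/cos21.4° = 2.900 m; N'_2 = 172·cos21.4° = 160.1; c'Δl = 26.10; W sinα = 62.8
Slice 3: Δl = 2.3/cos48.6° = 3.478 m; N'_3 = 76·cos48.6° = 50.3; c'Δl = 31.30; W sinα = 57.0
Σc'Δl = 81.7 kN/m; ΣN' = 322.2 kN/m; ΣW sinα = 113.9 kN/m
Resisting = 81.7 + 322.2·tan35.3° = 81.7 + 228.2 = 309.9 kN/m
FS = 309.9 / 113.9 = 2.721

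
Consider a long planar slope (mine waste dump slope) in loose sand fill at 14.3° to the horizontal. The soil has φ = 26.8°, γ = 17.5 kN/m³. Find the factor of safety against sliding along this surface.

FS = 1.98

For a dry cohesionless infinite slope the factor of safety is FS = tanφ / tanβ.
FS = tan26.8° / tan14.3° = 0.5051 / 0.2549 = 1.982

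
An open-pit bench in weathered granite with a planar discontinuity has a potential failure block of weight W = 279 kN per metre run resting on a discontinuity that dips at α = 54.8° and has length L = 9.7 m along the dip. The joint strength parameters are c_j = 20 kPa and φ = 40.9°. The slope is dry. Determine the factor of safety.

Resolving the block weight along and normal to the plane and applying the Mohr–Coulomb strength on the joint:
N' = W cosα = 279·cos54.8° = 160.8 kN/m
Driving force T = W sinα = 279·sin54.8° = 228.0 kN/m
Resisting force R = c_j·L + N'·tanφ = 20·9.7 + 160.8·tan40.9° = 194.0 + 139.3 = 333.3 kN/m
FS = R / T = 333.3 / 228.0 = 1.462

FS = 1.46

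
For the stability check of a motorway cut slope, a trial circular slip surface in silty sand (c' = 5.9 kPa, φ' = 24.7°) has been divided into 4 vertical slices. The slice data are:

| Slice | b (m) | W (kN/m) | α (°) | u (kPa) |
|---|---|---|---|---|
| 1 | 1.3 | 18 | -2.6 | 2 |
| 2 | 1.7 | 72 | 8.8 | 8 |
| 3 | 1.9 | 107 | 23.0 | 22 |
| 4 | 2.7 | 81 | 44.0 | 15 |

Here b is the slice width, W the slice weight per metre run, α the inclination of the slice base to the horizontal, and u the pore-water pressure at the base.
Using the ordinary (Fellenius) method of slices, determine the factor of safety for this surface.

Ordinary method of slices: FS = Σ[c'·Δl_i + (W_i cosα_i − u_i·Δl_i)·tanφ'] / Σ W_i sinα_i, with Δl_i = b_i / cosα_i.
Slice 1: Δl = 1.3/cos(-2.6°) = 1.301 m; N'_1 = 18·cos(-2.6°) − 2·1.301 = 15.4; c'Δl = 7.68; W sinα = -0.8
Slice 2: Δl = 1.7/cos8.8° = 1.720 m; N'_2 = 72·cos8.8° − 8·1.720 = 57.4; c'Δl = 10.15; W sinα = 11.0
Slice 3: Δl = 1.9/cos23.0° = 2.064 m; N'_3 = 107·cos23.0° − 22·2.064 = 53.1; c'Δl = 12.18; W sinα = 41.8
Slice 4: Δl = 2.7/cos44.0° = 3.753 m; N'_4 = 81·cos44.0° − 15·3.753 = 2.0; c'Δl = 22.15; W sinα = 56.3
Σc'Δl = 52.2 kN/m; ΣN' = 127.8 kN/m; ΣW sinα = 108.3 kN/m
Resisting = 52.2 + 127.8·tan24.7° = 52.2 + 58.8 = 110.9 kN/m
FS = 110.9 / 108.3 = 1.025

FS = 1.02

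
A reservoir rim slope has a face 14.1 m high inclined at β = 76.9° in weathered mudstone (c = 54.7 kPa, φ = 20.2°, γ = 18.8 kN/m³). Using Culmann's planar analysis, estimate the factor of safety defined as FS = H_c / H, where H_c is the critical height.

H_c = (4c/γ) · sinβ cosφ / [1 − cos(β − φ)]
    = (4·54.7/18.8) · sin76.9°·cos20.2° / [1 − cos56.7°]
    = 11.638 · 0.9141 / 0.4510 = 23.59 m
FS = H_c / H = 23.59 / 14.1 = 1.673

FS = 1.67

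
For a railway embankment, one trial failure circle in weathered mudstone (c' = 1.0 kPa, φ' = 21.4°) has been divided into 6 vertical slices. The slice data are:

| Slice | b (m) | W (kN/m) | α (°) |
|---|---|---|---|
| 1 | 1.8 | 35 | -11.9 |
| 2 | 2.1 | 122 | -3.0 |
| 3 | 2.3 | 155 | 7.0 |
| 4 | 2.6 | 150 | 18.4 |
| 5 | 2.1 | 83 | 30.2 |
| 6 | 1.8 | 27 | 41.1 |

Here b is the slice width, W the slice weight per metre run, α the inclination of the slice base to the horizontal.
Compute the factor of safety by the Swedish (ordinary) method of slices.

Ordinary method of slices: FS = Σ[c'·Δl_i + (W_i cosα_i)·tanφ'] / Σ W_i sinα_i, with Δl_i = b_i / cosα_i.
Slice 1: Δl = 1.8/cos(-11.9°) = 1.840 m; N'_1 = 35·cos(-11.9°) = 34.2; c'Δl = 1.84; W sinα = -7.2
Slice 2: Δl = 2.1/cos(-3.0°) = 2.103 m; N'_2 = 122·cos(-3.0°) = 121.8; c'Δl = 2.10; W sinα = -6.4
Slice 3: Δl = 2.3/cos7.0° = 2.317 m; N'_3 = 155·cos7.0° = 153.8; c'Δl = 2.32; W sinα = 18.9
Slice 4: Δl = 2.6/cos18.4° = 2.740 m; N'_4 = 150·cos18.4° = 142.3; c'Δl = 2.74; W sinα = 47.3
Slice 5: Δl = 2.1/cos30.2° = 2.430 m; N'_5 = 83·cos30.2° = 71.7; c'Δl = 2.43; W sinα = 41.8
Slice 6: Δl = 1.8/cos41.1° = 2.389 m; N'_6 = 27·cos41.1° = 20.3; c'Δl = 2.39; W sinα = 17.7
Σc'Δl = 13.8 kN/m; ΣN' = 544.3 kN/m; ΣW sinα = 112.1 kN/m
Resisting = 13.8 + 544.3·tan21.4° = 13.8 + 213.3 = 227.1 kN/m
FS = 227.1 / 112.1 = 2.026

FS = 2.03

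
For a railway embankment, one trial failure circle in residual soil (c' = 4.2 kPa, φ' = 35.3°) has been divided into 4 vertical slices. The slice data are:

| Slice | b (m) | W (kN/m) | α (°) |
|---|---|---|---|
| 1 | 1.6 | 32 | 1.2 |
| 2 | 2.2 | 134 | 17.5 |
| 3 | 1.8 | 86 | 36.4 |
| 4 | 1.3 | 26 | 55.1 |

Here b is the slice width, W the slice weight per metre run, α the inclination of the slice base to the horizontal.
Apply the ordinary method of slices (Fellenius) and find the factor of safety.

FS = 1.84

Ordinary method of slices: FS = Σ[c'·Δl_i + (W_i cosα_i)·tanφ'] / Σ W_i sinα_i, with Δl_i = b_i / cosα_i.
Slice 1: Δl = 1.6/cos1.2° = 1.600 m; N'_1 = 32·cos1.2° = 32.0; c'Δl = 6.72; W sinα = 0.7
Slice 2: Δl = 2.2/cos17.5° = 2.307 m; N'_2 = 134·cos17.5° = 127.8; c'Δl = 9.69; W sinα = 40.3
Slice 3: Δl = 1.8/cos36.4° = 2.236 m; N'_3 = 86·cos36.4° = 69.2; c'Δl = 9.39; W sinα = 51.0
Slice 4: Δl = 1.3/cos55.1° = 2.272 m; N'_4 = 26·cos55.1° = 14.9; c'Δl = 9.54; W sinα = 21.3
Σc'Δl = 35.3 kN/m; ΣN' = 243.9 kN/m; ΣW sinα = 113.3 kN/m
Resisting = 35.3 + 243.9·tan35.3° = 35.3 + 172.7 = 208.0 kN/m
FS = 208.0 / 113.3 = 1.836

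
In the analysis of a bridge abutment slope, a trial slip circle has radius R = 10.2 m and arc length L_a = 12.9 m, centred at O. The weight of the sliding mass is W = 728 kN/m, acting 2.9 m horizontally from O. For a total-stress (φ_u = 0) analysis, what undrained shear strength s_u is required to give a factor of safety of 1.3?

s_u = 20.9 kPa

FS = s_u·L_a·R / (W·d), so s_u = FS·W·d / (L_a·R).
s_u = 1.3·728·2.9 / (12.90·10.2) = 2744.6 / 131.58 = 20.86 kPa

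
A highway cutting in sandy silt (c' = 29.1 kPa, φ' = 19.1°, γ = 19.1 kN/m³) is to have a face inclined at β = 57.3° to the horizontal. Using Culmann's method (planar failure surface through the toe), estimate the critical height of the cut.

H_c = 22.63 m

Culmann's analysis gives the critical failure plane at α_cr = (β + φ')/2 = (57.3 + 19.1)/2 = 38.2°, and the critical height
H_c = (4c'/γ) · sinβ cosφ' / [1 − cos(β − φ')]
    = (4·29.1/19.1) · sin57.3°·cos19.1° / [1 − cos(38.2°)]
    = 6.094 · 0.8415·0.9449 / [1 − 0.7859]
    = 6.094 · 0.7952 / 0.2141
    = 22.63 m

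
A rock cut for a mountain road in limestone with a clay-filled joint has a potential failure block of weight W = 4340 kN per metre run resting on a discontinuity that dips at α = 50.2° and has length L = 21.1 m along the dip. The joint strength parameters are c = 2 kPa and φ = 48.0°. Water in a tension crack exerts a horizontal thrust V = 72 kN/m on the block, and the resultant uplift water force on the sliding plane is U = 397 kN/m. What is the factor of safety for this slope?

Resolving the block weight along and normal to the plane and applying the Mohr–Coulomb strength on the joint:
N' = W cosα − U − V sinα = 4340·cos50.2° − 397 − 72·sin50.2° = 2325.8 kN/m
Driving force T = W sinα + V cosα = 4340·sin50.2° + 72·cos50.2° = 3380.4 kN/m
Resisting force R = c·L + N'·tanφ = 2·21.1 + 2325.8·tan48.0° = 42.2 + 2583.0 = 2625.2 kN/m
FS = R / T = 2625.2 / 3380.4 = 0.777

FS = 0.78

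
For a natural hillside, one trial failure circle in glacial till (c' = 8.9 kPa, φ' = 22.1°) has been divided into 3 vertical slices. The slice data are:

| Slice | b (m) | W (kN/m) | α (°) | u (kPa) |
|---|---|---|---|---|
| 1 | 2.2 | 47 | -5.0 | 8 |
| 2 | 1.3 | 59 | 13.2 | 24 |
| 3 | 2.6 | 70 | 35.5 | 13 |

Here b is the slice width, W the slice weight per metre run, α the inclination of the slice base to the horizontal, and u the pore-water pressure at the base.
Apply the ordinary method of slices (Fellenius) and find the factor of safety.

Ordinary method of slices: FS = Σ[c'·Δl_i + (W_i cosα_i − u_i·Δl_i)·tanφ'] / Σ W_i sinα_i, with Δl_i = b_i / cosα_i.
Slice 1: Δl = 2.2/cos(-5.0°) = 2.208 m; N'_1 = 47·cos(-5.0°) − 8·2.208 = 29.2; c'Δl = 19.65; W sinα = -4.1
Slice 2: Δl = 1.3/cos13.2° = 1.335 m; N'_2 = 59·cos13.2° − 24·1.335 = 25.4; c'Δl = 11.88; W sinα = 13.5
Slice 3: Δl = 2.6/cos35.5° = 3.194 m; N'_3 = 70·cos35.5° − 13·3.194 = 15.5; c'Δl = 28.42; W sinα = 40.6
Σc'Δl = 60.0 kN/m; ΣN' = 70.0 kN/m; ΣW sinα = 50.0 kN/m
Resisting = 60.0 + 70.0·tan22.1° = 60.0 + 28.4 = 88.4 kN/m
FS = 88.4 / 50.0 = 1.767

FS = 1.77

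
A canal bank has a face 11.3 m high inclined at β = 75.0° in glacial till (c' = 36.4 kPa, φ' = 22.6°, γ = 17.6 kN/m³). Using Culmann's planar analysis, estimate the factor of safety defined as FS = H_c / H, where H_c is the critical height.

FS = 1.67

H_c = (4c'/γ) · sinβ cosφ' / [1 − cos(β − φ')]
    = (4·36.4/17.6) · sin75.0°·cos22.6° / [1 − cos52.4°]
    = 8.273 · 0.8918 / 0.3899 = 18.92 m
FS = H_c / H = 18.92 / 11.3 = 1.675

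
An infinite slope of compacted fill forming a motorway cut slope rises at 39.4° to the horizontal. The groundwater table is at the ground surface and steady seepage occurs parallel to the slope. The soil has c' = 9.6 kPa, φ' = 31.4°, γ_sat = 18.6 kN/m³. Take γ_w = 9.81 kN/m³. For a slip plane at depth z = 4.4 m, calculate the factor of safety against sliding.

With seepage parallel to the slope and the water table at the surface, the effective normal stress on the slip plane uses the buoyant unit weight γ' = γ_sat − γ_w while the driving shear stress uses γ_sat:
FS = [c' + γ' z cos²β tanφ'] / [γ_sat z sinβ cosβ]
γ' = 18.6 − 9.81 = 8.79 kN/m³
Numerator = 9.6 + 8.79·4.4·cos²39.4°·tan31.4° = 9.6 + 8.79·4.4·0.5971·0.6104 = 23.697 kPa
Denominator = 18.6·4.4·sin39.4°·cos39.4° = 18.6·4.4·0.6347·0.7727 = 40.141 kPa
FS = 23.697 / 40.141 = 0.590

FS = 0.59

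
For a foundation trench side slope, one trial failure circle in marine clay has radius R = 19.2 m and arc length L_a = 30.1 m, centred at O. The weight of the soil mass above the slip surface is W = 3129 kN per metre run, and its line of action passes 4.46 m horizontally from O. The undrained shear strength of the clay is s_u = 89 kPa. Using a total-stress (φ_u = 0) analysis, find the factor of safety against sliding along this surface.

Taking moments about the centre O, the resisting moment is provided by the undrained shear strength acting along the arc:
M_R = s_u·L_a·R = 89·30.10·19.2 = 51434.9 kN·m/m
M_D = W·d = 3129·4.46 = 13955.3 kN·m/m
FS = M_R / M_D = 51434.9 / 13955.3 = 3.686

FS = 3.69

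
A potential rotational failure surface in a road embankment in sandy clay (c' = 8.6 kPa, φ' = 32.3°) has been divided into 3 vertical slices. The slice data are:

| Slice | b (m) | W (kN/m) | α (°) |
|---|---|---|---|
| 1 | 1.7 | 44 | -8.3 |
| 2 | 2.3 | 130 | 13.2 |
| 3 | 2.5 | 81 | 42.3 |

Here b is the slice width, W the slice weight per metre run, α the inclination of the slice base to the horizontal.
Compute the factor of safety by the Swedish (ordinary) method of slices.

Ordinary method of slices: FS = Σ[c'·Δl_i + (W_i cosα_i)·tanφ'] / Σ W_i sinα_i, with Δl_i = b_i / cosα_i.
Slice 1: Δl = 1.7/cos(-8.3°) = 1.718 m; N'_1 = 44·cos(-8.3°) = 43.5; c'Δl = 14.77; W sinα = -6.4
Slice 2: Δl = 2.3/cos13.2° = 2.362 m; N'_2 = 130·cos13.2° = 126.6; c'Δl = 20.32; W sinα = 29.7
Slice 3: Δl = 2.5/cos42.3° = 3.380 m; N'_3 = 81·cos42.3° = 59.9; c'Δl = 29.07; W sinα = 54.5
Σc'Δl = 64.2 kN/m; ΣN' = 230.0 kN/m; ΣW sinα = 77.8 kN/m
Resisting = 64.2 + 230.0·tan32.3° = 64.2 + 145.4 = 209.6 kN/m
FS = 209.6 / 77.8 = 2.692

FS = 2.69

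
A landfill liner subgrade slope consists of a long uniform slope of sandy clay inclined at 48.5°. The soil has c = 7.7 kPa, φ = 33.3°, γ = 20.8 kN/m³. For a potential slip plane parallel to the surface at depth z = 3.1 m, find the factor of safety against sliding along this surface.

For an infinite slope with a slip plane parallel to the surface (no pore pressure): FS = [c + γz cos²β tanφ] / [γz sinβ cosβ].
γz = 20.8·3.1 = 64.48 kN/m²
Numerator = 7.7 + 64.48·cos²48.5°·tan33.3° = 7.7 + 64.48·0.4391·0.6569 = 26.297 kPa
Denominator = 64.48·sin48.5°·cos48.5° = 64.48·0.7490·0.6626 = 32.000 kPa
FS = 26.297 / 32.000 = 0.822

FS = 0.82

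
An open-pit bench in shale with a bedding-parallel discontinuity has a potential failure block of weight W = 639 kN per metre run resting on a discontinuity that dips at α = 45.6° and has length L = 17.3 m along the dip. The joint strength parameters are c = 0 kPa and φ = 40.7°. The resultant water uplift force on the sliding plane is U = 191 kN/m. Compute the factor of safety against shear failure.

Resolving the block weight along and normal to the plane and applying the Mohr–Coulomb strength on the joint:
N' = W cosα − U = 639·cos45.6° − 191 = 256.1 kN/m
Driving force T = W sinα = 639·sin45.6° = 456.5 kN/m
Resisting force R = c·L + N'·tanφ = 0·17.3 + 256.1·tan40.7° = 0.0 + 220.3 = 220.3 kN/m
FS = R / T = 220.3 / 456.5 = 0.482

FS = 0.48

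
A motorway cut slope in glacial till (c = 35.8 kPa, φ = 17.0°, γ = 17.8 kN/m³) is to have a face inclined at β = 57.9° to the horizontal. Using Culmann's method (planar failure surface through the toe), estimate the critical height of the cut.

H_c = 26.69 m

Culmann's analysis gives the critical failure plane at α_cr = (β + φ)/2 = (57.9 + 17.0)/2 = 37.5°, and the critical height
H_c = (4c/γ) · sinβ cosφ / [1 − cos(β − φ)]
    = (4·35.8/17.8) · sin57.9°·cos17.0° / [1 − cos(40.9°)]
    = 8.045 · 0.8471·0.9563 / [1 − 0.7559]
    = 8.045 · 0.8101 / 0.2441
    = 26.69 m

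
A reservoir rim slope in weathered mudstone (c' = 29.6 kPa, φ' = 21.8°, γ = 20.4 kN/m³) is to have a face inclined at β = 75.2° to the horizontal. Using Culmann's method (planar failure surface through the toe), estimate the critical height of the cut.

Culmann's analysis gives the critical failure plane at α_cr = (β + φ')/2 = (75.2 + 21.8)/2 = 48.5°, and the critical height
H_c = (4c'/γ) · sinβ cosφ' / [1 − cos(β − φ')]
    = (4·29.6/20.4) · sin75.2°·cos21.8° / [1 − cos(53.4°)]
    = 5.804 · 0.9668·0.9285 / [1 − 0.5962]
    = 5.804 · 0.8977 / 0.4038
    = 12.90 m

H_c = 12.90 m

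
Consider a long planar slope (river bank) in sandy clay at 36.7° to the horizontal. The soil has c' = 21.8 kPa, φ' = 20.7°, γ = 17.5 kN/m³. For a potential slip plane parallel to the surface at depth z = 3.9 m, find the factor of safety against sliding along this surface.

FS = 1.17

For an infinite slope with a slip plane parallel to the surface (no pore pressure): FS = [c' + γz cos²β tanφ'] / [γz sinβ cosβ].
γz = 17.5·3.9 = 68.25 kN/m²
Numerator = 21.8 + 68.25·cos²36.7°·tan20.7° = 21.8 + 68.25·0.6428·0.3779 = 38.379 kPa
Denominator = 68.25·sin36.7°·cos36.7° = 68.25·0.5976·0.8018 = 32.703 kPa
FS = 38.379 / 32.703 = 1.174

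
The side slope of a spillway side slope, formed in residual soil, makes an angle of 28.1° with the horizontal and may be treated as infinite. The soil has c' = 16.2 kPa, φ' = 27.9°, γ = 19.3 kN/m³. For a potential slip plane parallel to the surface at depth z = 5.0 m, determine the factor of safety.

FS = 1.40

For an infinite slope with a slip plane parallel to the surface (no pore pressure): FS = [c' + γz cos²β tanφ'] / [γz sinβ cosβ].
γz = 19.3·5.0 = 96.50 kN/m²
Numerator = 16.2 + 96.50·cos²28.1°·tan27.9° = 16.2 + 96.50·0.7781·0.5295 = 55.959 kPa
Denominator = 96.50·sin28.1°·cos28.1° = 96.50·0.4710·0.8821 = 40.095 kPa
FS = 55.959 / 40.095 = 1.396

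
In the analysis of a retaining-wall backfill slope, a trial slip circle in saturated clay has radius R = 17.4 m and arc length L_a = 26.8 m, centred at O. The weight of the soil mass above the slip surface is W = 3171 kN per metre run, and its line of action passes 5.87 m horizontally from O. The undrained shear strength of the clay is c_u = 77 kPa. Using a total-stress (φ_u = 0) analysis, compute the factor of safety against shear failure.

Taking moments about the centre O, the resisting moment is provided by the undrained shear strength acting along the arc:
M_R = c_u·L_a·R = 77·26.80·17.4 = 35906.6 kN·m/m
M_D = W·d = 3171·5.87 = 18613.8 kN·m/m
FS = M_R / M_D = 35906.6 / 18613.8 = 1.929

FS = 1.93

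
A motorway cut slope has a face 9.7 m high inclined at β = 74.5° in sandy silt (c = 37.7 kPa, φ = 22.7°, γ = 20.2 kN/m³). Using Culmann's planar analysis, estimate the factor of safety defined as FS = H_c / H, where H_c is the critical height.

FS = 1.79

H_c = (4c/γ) · sinβ cosφ / [1 − cos(β − φ)]
    = (4·37.7/20.2) · sin74.5°·cos22.7° / [1 − cos51.8°]
    = 7.465 · 0.8890 / 0.3816 = 17.39 m
FS = H_c / H = 17.39 / 9.7 = 1.793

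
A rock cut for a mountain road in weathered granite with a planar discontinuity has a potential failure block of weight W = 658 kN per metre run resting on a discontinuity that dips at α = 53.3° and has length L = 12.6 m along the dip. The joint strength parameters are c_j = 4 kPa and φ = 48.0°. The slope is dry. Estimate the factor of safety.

Resolving the block weight along and normal to the plane and applying the Mohr–Coulomb strength on the joint:
N' = W cosα = 658·cos53.3° = 393.2 kN/m
Driving force T = W sinα = 658·sin53.3° = 527.6 kN/m
Resisting force R = c_j·L + N'·tanφ = 4·12.6 + 393.2·tan48.0° = 50.4 + 436.7 = 487.1 kN/m
FS = R / T = 487.1 / 527.6 = 0.923

FS = 0.92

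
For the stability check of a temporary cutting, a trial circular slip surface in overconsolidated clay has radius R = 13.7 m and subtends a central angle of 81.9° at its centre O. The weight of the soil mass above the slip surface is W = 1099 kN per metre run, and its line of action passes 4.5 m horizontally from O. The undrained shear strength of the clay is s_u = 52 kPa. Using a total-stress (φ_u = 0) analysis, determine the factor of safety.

FS = 2.82

Taking moments about the centre O, the resisting moment is provided by the undrained shear strength acting along the arc:
Arc length L_a = R·θ = 13.7·(81.9°·π/180) = 13.7·1.4294 = 19.58 m
M_R = s_u·L_a·R = 52·19.58·13.7 = 13951.0 kN·m/m
M_D = W·d = 1099·4.5 = 4945.5 kN·m/m
FS = M_R / M_D = 13951.0 / 4945.5 = 2.821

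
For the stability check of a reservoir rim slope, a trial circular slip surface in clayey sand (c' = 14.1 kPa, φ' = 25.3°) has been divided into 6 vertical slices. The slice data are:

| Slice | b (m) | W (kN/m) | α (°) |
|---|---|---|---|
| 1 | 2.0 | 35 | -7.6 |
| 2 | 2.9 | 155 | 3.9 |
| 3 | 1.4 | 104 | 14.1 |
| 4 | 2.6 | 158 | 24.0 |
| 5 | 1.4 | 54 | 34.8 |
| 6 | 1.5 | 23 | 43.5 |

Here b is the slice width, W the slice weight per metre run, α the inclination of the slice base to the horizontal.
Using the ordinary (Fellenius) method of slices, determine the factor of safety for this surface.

FS = 2.94

Ordinary method of slices: FS = Σ[c'·Δl_i + (W_i cosα_i)·tanφ'] / Σ W_i sinα_i, with Δl_i = b_i / cosα_i.
Slice 1: Δl = 2.0/cos(-7.6°) = 2.018 m; N'_1 = 35·cos(-7.6°) = 34.7; c'Δl = 28.45; W sinα = -4.6
Slice 2: Δl = 2.9/cos3.9° = 2.907 m; N'_2 = 155·cos3.9° = 154.6; c'Δl = 40.98; W sinα = 10.5
Slice 3: Δl = 1.4/cos14.1° = 1.443 m; N'_3 = 104·cos14.1° = 100.9; c'Δl = 20.35; W sinα = 25.3
Slice 4: Δl = 2.6/cos24.0° = 2.846 m; N'_4 = 158·cos24.0° = 144.3; c'Δl = 40.13; W sinα = 64.3
Slice 5: Δl = 1.4/cos34.8° = 1.705 m; N'_5 = 54·cos34.8° = 44.3; c'Δl = 24.04; W sinα = 30.8
Slice 6: Δl = 1.5/cos43.5° = 2.068 m; N'_6 = 23·cos43.5° = 16.7; c'Δl = 29.16; W sinα = 15.8
Σc'Δl = 183.1 kN/m; ΣN' = 495.6 kN/m; ΣW sinα = 142.2 kN/m
Resisting = 183.1 + 495.6·tan25.3° = 183.1 + 234.3 = 417.4 kN/m
FS = 417.4 / 142.2 = 2.936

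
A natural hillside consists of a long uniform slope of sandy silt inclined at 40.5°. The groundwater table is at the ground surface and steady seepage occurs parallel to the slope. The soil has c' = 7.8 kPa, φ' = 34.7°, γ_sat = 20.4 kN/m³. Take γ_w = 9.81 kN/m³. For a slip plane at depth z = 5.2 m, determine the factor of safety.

FS = 0.57

With seepage parallel to the slope and the water table at the surface, the effective normal stress on the slip plane uses the buoyant unit weight γ' = γ_sat − γ_w while the driving shear stress uses γ_sat:
FS = [c' + γ' z cos²β tanφ'] / [γ_sat z sinβ cosβ]
γ' = 20.4 − 9.81 = 10.59 kN/m³
Numerator = 7.8 + 10.59·5.2·cos²40.5°·tan34.7° = 7.8 + 10.59·5.2·0.5782·0.6924 = 29.848 kPa
Denominator = 20.4·5.2·sin40.5°·cos40.5° = 20.4·5.2·0.6494·0.7604 = 52.387 kPa
FS = 29.848 / 52.387 = 0.570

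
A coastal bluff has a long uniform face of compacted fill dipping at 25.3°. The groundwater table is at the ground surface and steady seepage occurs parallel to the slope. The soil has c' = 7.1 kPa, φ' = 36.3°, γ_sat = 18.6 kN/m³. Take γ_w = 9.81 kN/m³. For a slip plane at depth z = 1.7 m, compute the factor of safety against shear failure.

FS = 1.32

With seepage parallel to the slope and the water table at the surface, the effective normal stress on the slip plane uses the buoyant unit weight γ' = γ_sat − γ_w while the driving shear stress uses γ_sat:
FS = [c' + γ' z cos²β tanφ'] / [γ_sat z sinβ cosβ]
γ' = 18.6 − 9.81 = 8.79 kN/m³
Numerator = 7.1 + 8.79·1.7·cos²25.3°·tan36.3° = 7.1 + 8.79·1.7·0.8174·0.7346 = 16.072 kPa
Denominator = 18.6·1.7·sin25.3°·cos25.3° = 18.6·1.7·0.4274·0.9041 = 12.217 kPa
FS = 16.072 / 12.217 = 1.316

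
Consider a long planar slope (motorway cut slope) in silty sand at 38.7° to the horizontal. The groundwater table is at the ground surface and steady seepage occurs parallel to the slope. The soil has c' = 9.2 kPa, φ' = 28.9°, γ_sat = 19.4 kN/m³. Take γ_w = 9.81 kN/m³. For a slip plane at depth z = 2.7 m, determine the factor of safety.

FS = 0.70

With seepage parallel to the slope and the water table at the surface, the effective normal stress on the slip plane uses the buoyant unit weight γ' = γ_sat − γ_w while the driving shear stress uses γ_sat:
FS = [c' + γ' z cos²β tanφ'] / [γ_sat z sinβ cosβ]
γ' = 19.4 − 9.81 = 9.59 kN/m³
Numerator = 9.2 + 9.59·2.7·cos²38.7°·tan28.9° = 9.2 + 9.59·2.7·0.6091·0.5520 = 17.906 kPa
Denominator = 19.4·2.7·sin38.7°·cos38.7° = 19.4·2.7·0.6252·0.7804 = 25.559 kPa
FS = 17.906 / 25.559 = 0.701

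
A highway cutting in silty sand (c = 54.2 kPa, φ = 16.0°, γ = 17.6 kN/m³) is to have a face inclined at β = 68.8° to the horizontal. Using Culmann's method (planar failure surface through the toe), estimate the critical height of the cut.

H_c = 27.92 m

Culmann's analysis gives the critical failure plane at α_cr = (β + φ)/2 = (68.8 + 16.0)/2 = 42.4°, and the critical height
H_c = (4c/γ) · sinβ cosφ / [1 − cos(β − φ)]
    = (4·54.2/17.6) · sin68.8°·cos16.0° / [1 − cos(52.8°)]
    = 12.318 · 0.9323·0.9613 / [1 − 0.6046]
    = 12.318 · 0.8962 / 0.3954
    = 27.92 m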